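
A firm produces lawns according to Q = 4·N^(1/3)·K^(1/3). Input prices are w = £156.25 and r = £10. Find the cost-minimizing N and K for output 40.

Cost minimization requires the marginal rate of technical substitution to equal the input-price ratio: MP_N/MP_K = w/r.
Here MP_N/MP_K = (1/3)·(K/N)/(1/3) = (K/N). Setting this equal to 156.25/10 = 15.625 gives K = 15.625N.
Substituting into Q = 40: 4·N^(1/3)·(15.625N)^(1/3) = 40.
Solving, N = 8 and K = 125.

N* = 8, K* = 125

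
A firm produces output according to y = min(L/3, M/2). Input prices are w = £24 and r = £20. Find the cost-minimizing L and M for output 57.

L* = 171, M* = 114

With a fixed-proportions technology, the cost-minimizing bundle uses no slack in either input: L/3 = M/2 = y.
So L = 3·57 = 171 and M = 2·57 = 114.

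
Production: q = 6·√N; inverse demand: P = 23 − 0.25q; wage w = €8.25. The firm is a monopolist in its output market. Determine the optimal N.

Marginal revenue from the inverse demand is MR = 23 − 0.5q.
The marginal product is MP_N = 3·N^(-1/2).
A monopolist hires until marginal revenue product equals the wage: MR·MP_N = w.
At N, q = 6·√N. Substituting and solving: (23 − 3·√N)·3·N^(-1/2) = 8.25 gives N = 16.

N* = 16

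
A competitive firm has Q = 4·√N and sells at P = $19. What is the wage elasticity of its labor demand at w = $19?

MP_N = (1/2)·4·N^(-1/2), so P·MP_N = w gives 38·N^(-1/2) = w.
Solving, N(w) = (38/w)^(2). This is a constant-elasticity form: N ∝ w^(−2), so ε = −2.

ε = -2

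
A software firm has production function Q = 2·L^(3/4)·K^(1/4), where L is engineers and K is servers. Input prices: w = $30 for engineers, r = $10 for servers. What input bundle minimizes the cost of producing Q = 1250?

L* = 625, K* = 625

Cost minimization requires the marginal rate of technical substitution to equal the input-price ratio: MP_L/MP_K = w/r.
Here MP_L/MP_K = (3/4)·(K/L)/(1/4) = 3·(K/L). Setting this equal to 30/10 = 3 gives K = L.
Substituting into Q = 1250: 2·L^(3/4)·(L)^(1/4) = 1250.
Solving, L = 625 and K = 625.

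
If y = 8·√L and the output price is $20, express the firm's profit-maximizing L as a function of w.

L(w) = 6400/w²

MP_L = (1/2)·8·L^(-1/2) = 4·L^(-1/2).
Setting P·MP_L = w: 80·L^(-1/2) = w.
Solving for L: L^(-1/2) = w/80, so L = (80/w)^(2).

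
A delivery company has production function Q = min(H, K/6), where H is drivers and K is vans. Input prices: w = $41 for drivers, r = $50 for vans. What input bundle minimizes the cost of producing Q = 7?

With a fixed-proportions technology, the cost-minimizing bundle uses no slack in either input: H = K/6 = Q.
So H = 7 and K = 6·7 = 42.

H* = 7, K* = 42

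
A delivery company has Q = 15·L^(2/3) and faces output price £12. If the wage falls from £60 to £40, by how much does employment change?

From P·MP_L = w with MP_L = 10·L^(-1/3), the labor demand is L(w) = (120/w)^(3).
At w = 60: L = 8. At w = 40: L = 27.
ΔL = 27 − 8 = 19.

ΔL = 19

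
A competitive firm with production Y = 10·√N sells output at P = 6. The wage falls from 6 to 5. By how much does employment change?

ΔN = 11

From P·MP_N = w with MP_N = 5·N^(-1/2), the labor demand is N(w) = (30/w)^(2).
At w = 6: N = 25. At w = 5: N = 36.
ΔN = 36 − 25 = 11.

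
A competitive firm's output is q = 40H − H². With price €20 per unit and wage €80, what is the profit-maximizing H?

H* = 18

The marginal product of H is MP_H = 40 − 2H.
A price-taking firm hires until the value of the marginal product equals the wage: P·MP_H = w, so 20·(40 − 2H) = 80.
Then 40 − 2H = 4, giving H = 18.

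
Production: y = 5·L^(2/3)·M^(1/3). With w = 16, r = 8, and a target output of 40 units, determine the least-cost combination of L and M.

Cost minimization requires the marginal rate of technical substitution to equal the input-price ratio: MP_L/MP_M = w/r.
Here MP_L/MP_M = (2/3)·(M/L)/(1/3) = 2·(M/L). Setting this equal to 16/8 = 2 gives M = L.
Substituting into y = 40: 5·L^(2/3)·(L)^(1/3) = 40.
Solving, L = 8 and M = 8.

L* = 8, M* = 8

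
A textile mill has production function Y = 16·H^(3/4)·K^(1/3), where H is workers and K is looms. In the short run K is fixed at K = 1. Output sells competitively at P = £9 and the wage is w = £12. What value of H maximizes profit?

With K = 1, MP_H = (3/4)·16·H^(-1/4)·1^(1/3) = 12·H^(-1/4).
Profit maximization for a price taker requires P·MP_H = w: 9·12·H^(-1/4) = 12.
So H^(-1/4) = 1/9, which gives H = 6561.

H* = 6561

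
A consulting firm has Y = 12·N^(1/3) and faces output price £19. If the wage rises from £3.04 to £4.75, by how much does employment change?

ΔN = -61

From P·MP_N = w with MP_N = 4·N^(-2/3), the labor demand is N(w) = (76/w)^(3/2).
At w = 3.04: N = 125. At w = 4.75: N = 64.
ΔN = 64 − 125 = -61.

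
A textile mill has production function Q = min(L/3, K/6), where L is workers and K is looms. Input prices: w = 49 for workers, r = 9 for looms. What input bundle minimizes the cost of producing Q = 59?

L* = 177, K* = 354

With a fixed-proportions technology, the cost-minimizing bundle uses no slack in either input: L/3 = K/6 = Q.
So L = 3·59 = 177 and K = 6·59 = 354.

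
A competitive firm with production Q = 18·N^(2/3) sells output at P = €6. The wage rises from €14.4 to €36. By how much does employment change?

From P·MP_N = w with MP_N = 12·N^(-1/3), the labor demand is N(w) = (72/w)^(3).
At w = 14.4: N = 125. At w = 36: N = 8.
ΔN = 8 − 125 = -117.

ΔN = -117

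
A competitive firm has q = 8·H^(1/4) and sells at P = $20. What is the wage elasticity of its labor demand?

MP_H = (1/4)·8·H^(-3/4), so P·MP_H = w gives 40·H^(-3/4) = w.
Solving, H(w) = (40/w)^(4/3). This is a constant-elasticity form: H ∝ w^(−4/3), so ε = −4/3.

ε = -4/3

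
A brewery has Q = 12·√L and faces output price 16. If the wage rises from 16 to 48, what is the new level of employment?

L* = 4

From P·MP_L = w with MP_L = 6·L^(-1/2), the labor demand is L(w) = (96/w)^(2).
At w = 16: L = 36. At w = 48: L = 4.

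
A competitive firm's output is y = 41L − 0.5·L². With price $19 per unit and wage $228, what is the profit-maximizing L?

The marginal product of L is MP_L = 41 − L.
A price-taking firm hires until the value of the marginal product equals the wage: P·MP_L = w, so 19·(41 − L) = 228.
Then 41 − L = 12, giving L = 29.

L* = 29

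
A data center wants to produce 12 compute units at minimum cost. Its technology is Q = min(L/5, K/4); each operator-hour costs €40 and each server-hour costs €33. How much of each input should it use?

L* = 60, K* = 48

With a fixed-proportions technology, the cost-minimizing bundle uses no slack in either input: L/5 = K/4 = Q.
So L = 5·12 = 60 and K = 4·12 = 48.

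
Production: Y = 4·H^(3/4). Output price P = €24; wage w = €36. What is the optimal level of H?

MP_H = (3/4)·4·H^(-1/4) = 3·H^(-1/4).
Profit maximization for a price taker requires P·MP_H = w: 24·3·H^(-1/4) = 36.
So H^(-1/4) = 0.5, which gives H = 16.

H* = 16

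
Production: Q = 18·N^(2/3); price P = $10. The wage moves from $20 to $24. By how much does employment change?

ΔN = -91

From P·MP_N = w with MP_N = 12·N^(-1/3), the labor demand is N(w) = (120/w)^(3).
At w = 20: N = 216. At w = 24: N = 125.
ΔN = 125 − 216 = -91.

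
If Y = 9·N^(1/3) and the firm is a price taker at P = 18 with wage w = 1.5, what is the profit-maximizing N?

MP_N = (1/3)·9·N^(-2/3) = 3·N^(-2/3).
Profit maximization for a price taker requires P·MP_N = w: 18·3·N^(-2/3) = 1.5.
So N^(-2/3) = 1/36, which gives N = 216.

N* = 216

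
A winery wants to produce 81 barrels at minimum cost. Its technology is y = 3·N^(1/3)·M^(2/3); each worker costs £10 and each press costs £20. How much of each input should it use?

Cost minimization requires the marginal rate of technical substitution to equal the input-price ratio: MP_N/MP_M = w/r.
Here MP_N/MP_M = (1/3)·(M/N)/(2/3) = 0.5·(M/N). Setting this equal to 10/20 = 0.5 gives M = N.
Substituting into y = 81: 3·N^(1/3)·(N)^(2/3) = 81.
Solving, N = 27 and M = 27.

N* = 27, M* = 27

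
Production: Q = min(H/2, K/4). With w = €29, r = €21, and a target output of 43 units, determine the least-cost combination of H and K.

H* = 86, K* = 172

With a fixed-proportions technology, the cost-minimizing bundle uses no slack in either input: H/2 = K/4 = Q.
So H = 2·43 = 86 and K = 4·43 = 172.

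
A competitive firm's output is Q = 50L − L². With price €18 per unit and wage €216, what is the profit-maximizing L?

L* = 19

The marginal product of L is MP_L = 50 − 2L.
A price-taking firm hires until the value of the marginal product equals the wage: P·MP_L = w, so 18·(50 − 2L) = 216.
Then 50 − 2L = 12, giving L = 19.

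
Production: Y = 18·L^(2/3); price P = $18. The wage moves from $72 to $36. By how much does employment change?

ΔL = 189

From P·MP_L = w with MP_L = 12·L^(-1/3), the labor demand is L(w) = (216/w)^(3).
At w = 72: L = 27. At w = 36: L = 216.
ΔL = 216 − 27 = 189.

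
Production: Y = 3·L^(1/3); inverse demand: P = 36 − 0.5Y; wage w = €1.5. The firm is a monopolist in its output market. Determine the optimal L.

L* = 64

Marginal revenue from the inverse demand is MR = 36 − Y.
The marginal product is MP_L = L^(-2/3).
A monopolist hires until marginal revenue product equals the wage: MR·MP_L = w.
At L, Y = 3·L^(1/3). Substituting and solving: (36 − 3·L^(1/3))·L^(-2/3) = 1.5 gives L = 64.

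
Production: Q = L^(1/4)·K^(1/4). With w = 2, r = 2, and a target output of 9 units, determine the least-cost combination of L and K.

Cost minimization requires the marginal rate of technical substitution to equal the input-price ratio: MP_L/MP_K = w/r.
Here MP_L/MP_K = (1/4)·(K/L)/(1/4) = (K/L). Setting this equal to 2/2 = 1 gives K = L.
Substituting into Q = 9: L^(1/4)·(L)^(1/4) = 9.
Solving, L = 81 and K = 81.

L* = 81, K* = 81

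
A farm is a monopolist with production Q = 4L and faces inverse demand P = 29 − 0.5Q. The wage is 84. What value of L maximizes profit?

L* = 2

Marginal revenue from the inverse demand is MR = 29 − Q.
The marginal product is MP_L = 4.
A monopolist hires until marginal revenue product equals the wage: MR·MP_L = w.
(29 − 4L)·4 = 84, so L = 2.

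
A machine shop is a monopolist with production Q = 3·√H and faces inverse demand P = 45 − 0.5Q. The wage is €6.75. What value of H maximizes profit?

Marginal revenue from the inverse demand is MR = 45 − Q.
The marginal product is MP_H = 1.5·H^(-1/2).
A monopolist hires until marginal revenue product equals the wage: MR·MP_H = w.
At H, Q = 3·√H. Substituting and solving: (45 − 3·√H)·1.5·H^(-1/2) = 6.75 gives H = 36.

H* = 36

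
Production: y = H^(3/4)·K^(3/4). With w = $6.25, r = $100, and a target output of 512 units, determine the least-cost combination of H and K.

Cost minimization requires the marginal rate of technical substitution to equal the input-price ratio: MP_H/MP_K = w/r.
Here MP_H/MP_K = (3/4)·(K/H)/(3/4) = (K/H). Setting this equal to 6.25/100 = 0.0625 gives K = 0.0625H.
Substituting into y = 512: H^(3/4)·(0.0625H)^(3/4) = 512.
Solving, H = 256 and K = 16.

H* = 256, K* = 16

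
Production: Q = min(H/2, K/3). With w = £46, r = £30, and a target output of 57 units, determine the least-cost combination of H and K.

H* = 114, K* = 171

With a fixed-proportions technology, the cost-minimizing bundle uses no slack in either input: H/2 = K/3 = Q.
So H = 2·57 = 114 and K = 3·57 = 171.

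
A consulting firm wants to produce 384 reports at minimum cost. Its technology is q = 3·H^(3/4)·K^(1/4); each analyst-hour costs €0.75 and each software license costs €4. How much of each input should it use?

H* = 256, K* = 16

Cost minimization requires the marginal rate of technical substitution to equal the input-price ratio: MP_H/MP_K = w/r.
Here MP_H/MP_K = (3/4)·(K/H)/(1/4) = 3·(K/H). Setting this equal to 0.75/4 = 0.1875 gives K = 0.0625H.
Substituting into q = 384: 3·H^(3/4)·(0.0625H)^(1/4) = 384.
Solving, H = 256 and K = 16.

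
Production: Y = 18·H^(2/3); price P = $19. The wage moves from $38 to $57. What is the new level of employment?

From P·MP_H = w with MP_H = 12·H^(-1/3), the labor demand is H(w) = (228/w)^(3).
At w = 38: H = 216. At w = 57: H = 64.

H* = 64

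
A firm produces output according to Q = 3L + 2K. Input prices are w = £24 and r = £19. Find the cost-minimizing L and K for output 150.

L* = 50, K* = 0

The inputs are perfect substitutes, so the firm uses whichever has the lower cost per unit of output.
Cost per unit of output via L is w/3 = 8; via K it is r/2 = 9.5. L is cheaper.
Producing Q = 150 with L alone: L = 50, K = 0.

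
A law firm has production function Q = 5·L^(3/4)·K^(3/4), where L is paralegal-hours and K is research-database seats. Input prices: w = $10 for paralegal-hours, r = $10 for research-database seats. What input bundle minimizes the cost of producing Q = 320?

L* = 16, K* = 16

Cost minimization requires the marginal rate of technical substitution to equal the input-price ratio: MP_L/MP_K = w/r.
Here MP_L/MP_K = (3/4)·(K/L)/(3/4) = (K/L). Setting this equal to 10/10 = 1 gives K = L.
Substituting into Q = 320: 5·L^(3/4)·(L)^(3/4) = 320.
Solving, L = 16 and K = 16.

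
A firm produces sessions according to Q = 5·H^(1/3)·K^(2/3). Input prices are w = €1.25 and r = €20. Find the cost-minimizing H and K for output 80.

Cost minimization requires the marginal rate of technical substitution to equal the input-price ratio: MP_H/MP_K = w/r.
Here MP_H/MP_K = (1/3)·(K/H)/(2/3) = 0.5·(K/H). Setting this equal to 1.25/20 = 0.0625 gives K = 0.125H.
Substituting into Q = 80: 5·H^(1/3)·(0.125H)^(2/3) = 80.
Solving, H = 64 and K = 8.

H* = 64, K* = 8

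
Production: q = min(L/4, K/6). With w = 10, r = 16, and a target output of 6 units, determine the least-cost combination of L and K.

With a fixed-proportions technology, the cost-minimizing bundle uses no slack in either input: L/4 = K/6 = q.
So L = 4·6 = 24 and K = 6·6 = 36.

L* = 24, K* = 36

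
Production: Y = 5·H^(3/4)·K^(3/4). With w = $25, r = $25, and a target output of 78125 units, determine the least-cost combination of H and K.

Cost minimization requires the marginal rate of technical substitution to equal the input-price ratio: MP_H/MP_K = w/r.
Here MP_H/MP_K = (3/4)·(K/H)/(3/4) = (K/H). Setting this equal to 25/25 = 1 gives K = H.
Substituting into Y = 78125: 5·H^(3/4)·(H)^(3/4) = 78125.
Solving, H = 625 and K = 625.

H* = 625, K* = 625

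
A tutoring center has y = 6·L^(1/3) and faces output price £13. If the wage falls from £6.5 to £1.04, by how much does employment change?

From P·MP_L = w with MP_L = 2·L^(-2/3), the labor demand is L(w) = (26/w)^(3/2).
At w = 6.5: L = 8. At w = 1.04: L = 125.
ΔL = 125 − 8 = 117.

ΔL = 117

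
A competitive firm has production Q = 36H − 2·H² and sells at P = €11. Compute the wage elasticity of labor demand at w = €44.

ε = -0.125

From P·MP_H = w with MP_H = 36 − 4H, labor demand is H(w) = (36 − w/11)/4.
dH/dw = −1/(44) = -1/44.
At w = 44, H = 8, so ε = (dH/dw)·(w/H) = (-1/44)·(44/8) = -0.125.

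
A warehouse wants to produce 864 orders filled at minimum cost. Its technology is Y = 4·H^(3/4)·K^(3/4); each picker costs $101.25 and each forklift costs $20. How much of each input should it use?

Cost minimization requires the marginal rate of technical substitution to equal the input-price ratio: MP_H/MP_K = w/r.
Here MP_H/MP_K = (3/4)·(K/H)/(3/4) = (K/H). Setting this equal to 101.25/20 = 5.0625 gives K = 5.0625H.
Substituting into Y = 864: 4·H^(3/4)·(5.0625H)^(3/4) = 864.
Solving, H = 16 and K = 81.

H* = 16, K* = 81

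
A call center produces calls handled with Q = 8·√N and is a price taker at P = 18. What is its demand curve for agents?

N(w) = 5184/w²

MP_N = (1/2)·8·N^(-1/2) = 4·N^(-1/2).
Setting P·MP_N = w: 72·N^(-1/2) = w.
Solving for N: N^(-1/2) = w/72, so N = (72/w)^(2).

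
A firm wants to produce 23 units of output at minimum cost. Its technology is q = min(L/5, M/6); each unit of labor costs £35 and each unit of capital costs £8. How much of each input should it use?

L* = 115, M* = 138

With a fixed-proportions technology, the cost-minimizing bundle uses no slack in either input: L/5 = M/6 = q.
So L = 5·23 = 115 and M = 6·23 = 138.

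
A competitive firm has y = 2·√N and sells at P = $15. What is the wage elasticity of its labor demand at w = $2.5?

MP_N = (1/2)·2·N^(-1/2), so P·MP_N = w gives 15·N^(-1/2) = w.
Solving, N(w) = (15/w)^(2). This is a constant-elasticity form: N ∝ w^(−2), so ε = −2.

ε = -2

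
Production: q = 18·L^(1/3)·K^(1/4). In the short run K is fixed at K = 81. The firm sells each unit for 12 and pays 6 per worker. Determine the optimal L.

With K = 81, MP_L = (1/3)·18·L^(-2/3)·81^(1/4) = 18·L^(-2/3).
Profit maximization for a price taker requires P·MP_L = w: 12·18·L^(-2/3) = 6.
So L^(-2/3) = 1/36, which gives L = 216.

L* = 216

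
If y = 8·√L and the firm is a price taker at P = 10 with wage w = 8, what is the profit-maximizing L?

MP_L = (1/2)·8·L^(-1/2) = 4·L^(-1/2).
Profit maximization for a price taker requires P·MP_L = w: 10·4·L^(-1/2) = 8.
So L^(-1/2) = 0.2, which gives L = 25.

L* = 25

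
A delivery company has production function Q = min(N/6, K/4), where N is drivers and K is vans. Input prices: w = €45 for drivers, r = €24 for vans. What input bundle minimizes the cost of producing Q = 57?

N* = 342, K* = 228

With a fixed-proportions technology, the cost-minimizing bundle uses no slack in either input: N/6 = K/4 = Q.
So N = 6·57 = 342 and K = 4·57 = 228.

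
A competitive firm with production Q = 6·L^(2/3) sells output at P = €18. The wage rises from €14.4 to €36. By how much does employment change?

ΔL = -117

From P·MP_L = w with MP_L = 4·L^(-1/3), the labor demand is L(w) = (72/w)^(3).
At w = 14.4: L = 125. At w = 36: L = 8.
ΔL = 8 − 125 = -117.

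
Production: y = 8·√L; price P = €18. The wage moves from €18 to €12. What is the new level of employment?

L* = 36

From P·MP_L = w with MP_L = 4·L^(-1/2), the labor demand is L(w) = (72/w)^(2).
At w = 18: L = 16. At w = 12: L = 36.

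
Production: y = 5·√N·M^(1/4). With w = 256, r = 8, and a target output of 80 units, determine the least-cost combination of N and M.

Cost minimization requires the marginal rate of technical substitution to equal the input-price ratio: MP_N/MP_M = w/r.
Here MP_N/MP_M = (1/2)·(M/N)/(1/4) = 2·(M/N). Setting this equal to 256/8 = 32 gives M = 16N.
Substituting into y = 80: 5·N^(1/2)·(16N)^(1/4) = 80.
Solving, N = 16 and M = 256.

N* = 16, M* = 256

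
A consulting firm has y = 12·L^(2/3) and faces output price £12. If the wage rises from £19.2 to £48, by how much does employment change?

From P·MP_L = w with MP_L = 8·L^(-1/3), the labor demand is L(w) = (96/w)^(3).
At w = 19.2: L = 125. At w = 48: L = 8.
ΔL = 8 − 125 = -117.

ΔL = -117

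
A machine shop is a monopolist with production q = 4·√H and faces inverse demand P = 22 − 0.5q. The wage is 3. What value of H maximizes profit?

H* = 16

Marginal revenue from the inverse demand is MR = 22 − q.
The marginal product is MP_H = 2·H^(-1/2).
A monopolist hires until marginal revenue product equals the wage: MR·MP_H = w.
At H, q = 4·√H. Substituting and solving: (22 − 4·√H)·2·H^(-1/2) = 3 gives H = 16.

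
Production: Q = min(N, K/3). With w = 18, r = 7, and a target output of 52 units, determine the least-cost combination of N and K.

With a fixed-proportions technology, the cost-minimizing bundle uses no slack in either input: N = K/3 = Q.
So N = 52 and K = 3·52 = 156.

N* = 52, K* = 156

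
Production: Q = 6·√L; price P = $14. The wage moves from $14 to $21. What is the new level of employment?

From P·MP_L = w with MP_L = 3·L^(-1/2), the labor demand is L(w) = (42/w)^(2).
At w = 14: L = 9. At w = 21: L = 4.

L* = 4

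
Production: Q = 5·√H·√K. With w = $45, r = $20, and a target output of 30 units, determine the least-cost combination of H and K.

Cost minimization requires the marginal rate of technical substitution to equal the input-price ratio: MP_H/MP_K = w/r.
Here MP_H/MP_K = (1/2)·(K/H)/(1/2) = (K/H). Setting this equal to 45/20 = 2.25 gives K = 2.25H.
Substituting into Q = 30: 5·H^(1/2)·(2.25H)^(1/2) = 30.
Solving, H = 4 and K = 9.

H* = 4, K* = 9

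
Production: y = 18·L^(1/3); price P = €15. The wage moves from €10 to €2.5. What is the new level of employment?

From P·MP_L = w with MP_L = 6·L^(-2/3), the labor demand is L(w) = (90/w)^(3/2).
At w = 10: L = 27. At w = 2.5: L = 216.

L* = 216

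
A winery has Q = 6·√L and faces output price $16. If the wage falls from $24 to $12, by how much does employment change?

ΔL = 12

From P·MP_L = w with MP_L = 3·L^(-1/2), the labor demand is L(w) = (48/w)^(2).
At w = 24: L = 4. At w = 12: L = 16.
ΔL = 16 − 4 = 12.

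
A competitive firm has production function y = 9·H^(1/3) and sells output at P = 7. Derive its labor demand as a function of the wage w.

H(w) = (21/w)^(3/2)

MP_H = (1/3)·9·H^(-2/3) = 3·H^(-2/3).
Setting P·MP_H = w: 21·H^(-2/3) = w.
Solving for H: H^(-2/3) = w/21, so H = (21/w)^(3/2).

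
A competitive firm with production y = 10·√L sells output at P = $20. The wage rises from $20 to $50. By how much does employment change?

From P·MP_L = w with MP_L = 5·L^(-1/2), the labor demand is L(w) = (100/w)^(2).
At w = 20: L = 25. At w = 50: L = 4.
ΔL = 4 − 25 = -21.

ΔL = -21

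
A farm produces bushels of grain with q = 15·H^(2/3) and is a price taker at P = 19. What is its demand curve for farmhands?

MP_H = (2/3)·15·H^(-1/3) = 10·H^(-1/3).
Setting P·MP_H = w: 190·H^(-1/3) = w.
Solving for H: H^(-1/3) = w/190, so H = (190/w)^(3).

H(w) = 6859000/w³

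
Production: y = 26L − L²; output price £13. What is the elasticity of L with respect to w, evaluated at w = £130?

From P·MP_L = w with MP_L = 26 − 2L, labor demand is L(w) = (26 − w/13)/2.
dL/dw = −1/(26) = -1/26.
At w = 130, L = 8, so ε = (dL/dw)·(w/L) = (-1/26)·(130/8) = -0.625.

ε = -0.625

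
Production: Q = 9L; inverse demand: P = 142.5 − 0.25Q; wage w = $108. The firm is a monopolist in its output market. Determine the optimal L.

L* = 29

Marginal revenue from the inverse demand is MR = 142.5 − 0.5Q.
The marginal product is MP_L = 9.
A monopolist hires until marginal revenue product equals the wage: MR·MP_L = w.
(142.5 − 4.5L)·9 = 108, so L = 29.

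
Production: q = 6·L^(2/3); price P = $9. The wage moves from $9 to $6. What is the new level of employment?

From P·MP_L = w with MP_L = 4·L^(-1/3), the labor demand is L(w) = (36/w)^(3).
At w = 9: L = 64. At w = 6: L = 216.

L* = 216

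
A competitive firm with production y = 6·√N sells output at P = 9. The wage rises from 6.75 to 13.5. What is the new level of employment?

N* = 4

From P·MP_N = w with MP_N = 3·N^(-1/2), the labor demand is N(w) = (27/w)^(2).
At w = 6.75: N = 16. At w = 13.5: N = 4.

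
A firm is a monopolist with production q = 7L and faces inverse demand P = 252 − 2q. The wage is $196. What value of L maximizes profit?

L* = 8

Marginal revenue from the inverse demand is MR = 252 − 4q.
The marginal product is MP_L = 7.
A monopolist hires until marginal revenue product equals the wage: MR·MP_L = w.
(252 − 28L)·7 = 196, so L = 8.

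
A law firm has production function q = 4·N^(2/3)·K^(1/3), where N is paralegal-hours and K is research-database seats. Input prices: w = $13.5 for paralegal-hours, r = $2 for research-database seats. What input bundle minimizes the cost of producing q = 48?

Cost minimization requires the marginal rate of technical substitution to equal the input-price ratio: MP_N/MP_K = w/r.
Here MP_N/MP_K = (2/3)·(K/N)/(1/3) = 2·(K/N). Setting this equal to 13.5/2 = 6.75 gives K = 3.375N.
Substituting into q = 48: 4·N^(2/3)·(3.375N)^(1/3) = 48.
Solving, N = 8 and K = 27.

N* = 8, K* = 27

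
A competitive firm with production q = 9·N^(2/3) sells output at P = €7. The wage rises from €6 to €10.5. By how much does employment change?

From P·MP_N = w with MP_N = 6·N^(-1/3), the labor demand is N(w) = (42/w)^(3).
At w = 6: N = 343. At w = 10.5: N = 64.
ΔN = 64 − 343 = -279.

ΔN = -279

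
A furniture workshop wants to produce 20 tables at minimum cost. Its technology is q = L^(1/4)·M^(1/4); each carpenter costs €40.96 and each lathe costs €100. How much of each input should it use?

Cost minimization requires the marginal rate of technical substitution to equal the input-price ratio: MP_L/MP_M = w/r.
Here MP_L/MP_M = (1/4)·(M/L)/(1/4) = (M/L). Setting this equal to 40.96/100 = 0.4096 gives M = 0.4096L.
Substituting into q = 20: L^(1/4)·(0.4096L)^(1/4) = 20.
Solving, L = 625 and M = 256.

L* = 625, M* = 256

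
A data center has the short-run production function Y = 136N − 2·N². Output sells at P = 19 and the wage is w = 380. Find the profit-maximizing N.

The marginal product of N is MP_N = 136 − 4N.
A price-taking firm hires until the value of the marginal product equals the wage: P·MP_N = w, so 19·(136 − 4N) = 380.
Then 136 − 4N = 20, giving N = 29.

N* = 29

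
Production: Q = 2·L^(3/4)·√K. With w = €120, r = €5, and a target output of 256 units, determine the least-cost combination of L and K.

Cost minimization requires the marginal rate of technical substitution to equal the input-price ratio: MP_L/MP_K = w/r.
Here MP_L/MP_K = (3/4)·(K/L)/(1/2) = 1.5·(K/L). Setting this equal to 120/5 = 24 gives K = 16L.
Substituting into Q = 256: 2·L^(3/4)·(16L)^(1/2) = 256.
Solving, L = 16 and K = 256.

L* = 16, K* = 256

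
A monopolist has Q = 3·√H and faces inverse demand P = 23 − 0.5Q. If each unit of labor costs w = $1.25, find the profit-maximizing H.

Marginal revenue from the inverse demand is MR = 23 − Q.
The marginal product is MP_H = 1.5·H^(-1/2).
A monopolist hires until marginal revenue product equals the wage: MR·MP_H = w.
At H, Q = 3·√H. Substituting and solving: (23 − 3·√H)·1.5·H^(-1/2) = 1.25 gives H = 36.

H* = 36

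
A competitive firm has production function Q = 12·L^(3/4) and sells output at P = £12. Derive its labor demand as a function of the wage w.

L(w) = (108/w)^(4)

MP_L = (3/4)·12·L^(-1/4) = 9·L^(-1/4).
Setting P·MP_L = w: 108·L^(-1/4) = w.
Solving for L: L^(-1/4) = w/108, so L = (108/w)^(4).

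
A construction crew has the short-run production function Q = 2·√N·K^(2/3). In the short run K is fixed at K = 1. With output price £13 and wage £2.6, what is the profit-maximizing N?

With K = 1, MP_N = (1/2)·2·N^(-1/2)·1^(2/3) = N^(-1/2).
Profit maximization for a price taker requires P·MP_N = w: 13·N^(-1/2) = 2.6.
So N^(-1/2) = 0.2, which gives N = 25.

N* = 25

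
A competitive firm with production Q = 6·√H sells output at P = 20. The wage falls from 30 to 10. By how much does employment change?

ΔH = 32

From P·MP_H = w with MP_H = 3·H^(-1/2), the labor demand is H(w) = (60/w)^(2).
At w = 30: H = 4. At w = 10: H = 36.
ΔH = 36 − 4 = 32.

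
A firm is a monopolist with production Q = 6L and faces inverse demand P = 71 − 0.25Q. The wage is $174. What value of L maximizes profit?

Marginal revenue from the inverse demand is MR = 71 − 0.5Q.
The marginal product is MP_L = 6.
A monopolist hires until marginal revenue product equals the wage: MR·MP_L = w.
(71 − 3L)·6 = 174, so L = 14.

L* = 14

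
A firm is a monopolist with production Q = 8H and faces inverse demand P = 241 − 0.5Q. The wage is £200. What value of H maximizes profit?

Marginal revenue from the inverse demand is MR = 241 − Q.
The marginal product is MP_H = 8.
A monopolist hires until marginal revenue product equals the wage: MR·MP_H = w.
(241 − 8H)·8 = 200, so H = 27.

H* = 27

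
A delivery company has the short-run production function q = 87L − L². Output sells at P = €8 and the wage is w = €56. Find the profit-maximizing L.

The marginal product of L is MP_L = 87 − 2L.
A price-taking firm hires until the value of the marginal product equals the wage: P·MP_L = w, so 8·(87 − 2L) = 56.
Then 87 − 2L = 7, giving L = 40.

L* = 40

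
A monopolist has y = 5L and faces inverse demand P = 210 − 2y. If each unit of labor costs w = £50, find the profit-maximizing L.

Marginal revenue from the inverse demand is MR = 210 − 4y.
The marginal product is MP_L = 5.
A monopolist hires until marginal revenue product equals the wage: MR·MP_L = w.
(210 − 20L)·5 = 50, so L = 10.

L* = 10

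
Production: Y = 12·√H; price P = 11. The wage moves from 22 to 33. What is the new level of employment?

H* = 4

From P·MP_H = w with MP_H = 6·H^(-1/2), the labor demand is H(w) = (66/w)^(2).
At w = 22: H = 9. At w = 33: H = 4.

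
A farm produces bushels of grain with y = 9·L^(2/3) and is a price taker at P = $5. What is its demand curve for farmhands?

MP_L = (2/3)·9·L^(-1/3) = 6·L^(-1/3).
Setting P·MP_L = w: 30·L^(-1/3) = w.
Solving for L: L^(-1/3) = w/30, so L = (30/w)^(3).

L(w) = 27000/w³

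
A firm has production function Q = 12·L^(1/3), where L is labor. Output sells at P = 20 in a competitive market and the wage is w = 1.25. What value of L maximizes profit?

MP_L = (1/3)·12·L^(-2/3) = 4·L^(-2/3).
Profit maximization for a price taker requires P·MP_L = w: 20·4·L^(-2/3) = 1.25.
So L^(-2/3) = 0.015625, which gives L = 512.

L* = 512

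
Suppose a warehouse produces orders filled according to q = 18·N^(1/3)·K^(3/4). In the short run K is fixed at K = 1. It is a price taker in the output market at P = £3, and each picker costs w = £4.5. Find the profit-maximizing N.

With K = 1, MP_N = (1/3)·18·N^(-2/3)·1^(3/4) = 6·N^(-2/3).
Profit maximization for a price taker requires P·MP_N = w: 3·6·N^(-2/3) = 4.5.
So N^(-2/3) = 0.25, which gives N = 8.

N* = 8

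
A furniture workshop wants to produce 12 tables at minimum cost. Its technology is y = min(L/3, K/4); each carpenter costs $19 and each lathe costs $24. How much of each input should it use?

L* = 36, K* = 48

With a fixed-proportions technology, the cost-minimizing bundle uses no slack in either input: L/3 = K/4 = y.
So L = 3·12 = 36 and K = 4·12 = 48.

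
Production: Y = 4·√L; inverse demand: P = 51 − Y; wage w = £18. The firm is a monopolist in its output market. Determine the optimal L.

Marginal revenue from the inverse demand is MR = 51 − 2Y.
The marginal product is MP_L = 2·L^(-1/2).
A monopolist hires until marginal revenue product equals the wage: MR·MP_L = w.
At L, Y = 4·√L. Substituting and solving: (51 − 8·√L)·2·L^(-1/2) = 18 gives L = 9.

L* = 9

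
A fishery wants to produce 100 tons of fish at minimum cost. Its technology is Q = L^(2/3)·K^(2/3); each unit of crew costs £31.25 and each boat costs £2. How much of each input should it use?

L* = 8, K* = 125

Cost minimization requires the marginal rate of technical substitution to equal the input-price ratio: MP_L/MP_K = w/r.
Here MP_L/MP_K = (2/3)·(K/L)/(2/3) = (K/L). Setting this equal to 31.25/2 = 15.625 gives K = 15.625L.
Substituting into Q = 100: L^(2/3)·(15.625L)^(2/3) = 100.
Solving, L = 8 and K = 125.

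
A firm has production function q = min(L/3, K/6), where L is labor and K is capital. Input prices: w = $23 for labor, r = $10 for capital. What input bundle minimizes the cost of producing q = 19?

With a fixed-proportions technology, the cost-minimizing bundle uses no slack in either input: L/3 = K/6 = q.
So L = 3·19 = 57 and K = 6·19 = 114.

L* = 57, K* = 114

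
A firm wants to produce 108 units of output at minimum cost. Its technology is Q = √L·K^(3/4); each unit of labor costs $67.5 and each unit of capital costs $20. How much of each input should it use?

Cost minimization requires the marginal rate of technical substitution to equal the input-price ratio: MP_L/MP_K = w/r.
Here MP_L/MP_K = (1/2)·(K/L)/(3/4) = (2/3)·(K/L). Setting this equal to 67.5/20 = 3.375 gives K = 5.0625L.
Substituting into Q = 108: L^(1/2)·(5.0625L)^(3/4) = 108.
Solving, L = 16 and K = 81.

L* = 16, K* = 81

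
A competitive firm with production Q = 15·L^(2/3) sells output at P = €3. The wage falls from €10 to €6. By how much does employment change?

From P·MP_L = w with MP_L = 10·L^(-1/3), the labor demand is L(w) = (30/w)^(3).
At w = 10: L = 27. At w = 6: L = 125.
ΔL = 125 − 27 = 98.

ΔL = 98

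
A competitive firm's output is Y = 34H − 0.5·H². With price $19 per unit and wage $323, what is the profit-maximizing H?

H* = 17

The marginal product of H is MP_H = 34 − H.
A price-taking firm hires until the value of the marginal product equals the wage: P·MP_H = w, so 19·(34 − H) = 323.
Then 34 − H = 17, giving H = 17.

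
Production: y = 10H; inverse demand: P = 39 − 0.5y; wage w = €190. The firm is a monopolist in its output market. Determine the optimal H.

H* = 2

Marginal revenue from the inverse demand is MR = 39 − y.
The marginal product is MP_H = 10.
A monopolist hires until marginal revenue product equals the wage: MR·MP_H = w.
(39 − 10H)·10 = 190, so H = 2.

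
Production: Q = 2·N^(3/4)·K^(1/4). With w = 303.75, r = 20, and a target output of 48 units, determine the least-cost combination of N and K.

N* = 16, K* = 81

Cost minimization requires the marginal rate of technical substitution to equal the input-price ratio: MP_N/MP_K = w/r.
Here MP_N/MP_K = (3/4)·(K/N)/(1/4) = 3·(K/N). Setting this equal to 303.75/20 = 15.1875 gives K = 5.0625N.
Substituting into Q = 48: 2·N^(3/4)·(5.0625N)^(1/4) = 48.
Solving, N = 16 and K = 81.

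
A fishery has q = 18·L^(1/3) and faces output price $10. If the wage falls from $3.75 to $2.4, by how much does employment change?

From P·MP_L = w with MP_L = 6·L^(-2/3), the labor demand is L(w) = (60/w)^(3/2).
At w = 3.75: L = 64. At w = 2.4: L = 125.
ΔL = 125 − 64 = 61.

ΔL = 61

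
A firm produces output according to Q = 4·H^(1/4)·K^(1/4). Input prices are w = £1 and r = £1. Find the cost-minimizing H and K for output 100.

H* = 625, K* = 625

Cost minimization requires the marginal rate of technical substitution to equal the input-price ratio: MP_H/MP_K = w/r.
Here MP_H/MP_K = (1/4)·(K/H)/(1/4) = (K/H). Setting this equal to 1/1 = 1 gives K = H.
Substituting into Q = 100: 4·H^(1/4)·(H)^(1/4) = 100.
Solving, H = 625 and K = 625.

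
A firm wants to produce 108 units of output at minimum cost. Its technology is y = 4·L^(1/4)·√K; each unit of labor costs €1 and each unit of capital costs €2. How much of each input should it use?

Cost minimization requires the marginal rate of technical substitution to equal the input-price ratio: MP_L/MP_K = w/r.
Here MP_L/MP_K = (1/4)·(K/L)/(1/2) = 0.5·(K/L). Setting this equal to 1/2 = 0.5 gives K = L.
Substituting into y = 108: 4·L^(1/4)·(L)^(1/2) = 108.
Solving, L = 81 and K = 81.

L* = 81, K* = 81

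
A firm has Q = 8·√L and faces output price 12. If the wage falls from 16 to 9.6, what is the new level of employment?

L* = 25

From P·MP_L = w with MP_L = 4·L^(-1/2), the labor demand is L(w) = (48/w)^(2).
At w = 16: L = 9. At w = 9.6: L = 25.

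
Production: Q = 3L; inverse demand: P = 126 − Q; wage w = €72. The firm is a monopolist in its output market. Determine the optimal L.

Marginal revenue from the inverse demand is MR = 126 − 2Q.
The marginal product is MP_L = 3.
A monopolist hires until marginal revenue product equals the wage: MR·MP_L = w.
(126 − 6L)·3 = 72, so L = 17.

L* = 17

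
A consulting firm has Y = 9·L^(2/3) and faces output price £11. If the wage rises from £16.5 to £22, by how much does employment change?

ΔL = -37

From P·MP_L = w with MP_L = 6·L^(-1/3), the labor demand is L(w) = (66/w)^(3).
At w = 16.5: L = 64. At w = 22: L = 27.
ΔL = 27 − 64 = -37.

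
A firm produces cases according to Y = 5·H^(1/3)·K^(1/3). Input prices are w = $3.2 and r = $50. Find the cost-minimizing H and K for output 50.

H* = 125, K* = 8

Cost minimization requires the marginal rate of technical substitution to equal the input-price ratio: MP_H/MP_K = w/r.
Here MP_H/MP_K = (1/3)·(K/H)/(1/3) = (K/H). Setting this equal to 3.2/50 = 0.064 gives K = 0.064H.
Substituting into Y = 50: 5·H^(1/3)·(0.064H)^(1/3) = 50.
Solving, H = 125 and K = 8.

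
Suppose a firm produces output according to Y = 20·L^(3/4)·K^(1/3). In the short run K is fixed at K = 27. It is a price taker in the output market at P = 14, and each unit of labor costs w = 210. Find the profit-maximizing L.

L* = 81

With K = 27, MP_L = (3/4)·20·L^(-1/4)·27^(1/3) = 45·L^(-1/4).
Profit maximization for a price taker requires P·MP_L = w: 14·45·L^(-1/4) = 210.
So L^(-1/4) = 1/3, which gives L = 81.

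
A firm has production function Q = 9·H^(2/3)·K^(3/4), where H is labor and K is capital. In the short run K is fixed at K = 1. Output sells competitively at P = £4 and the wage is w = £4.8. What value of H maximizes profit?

With K = 1, MP_H = (2/3)·9·H^(-1/3)·1^(3/4) = 6·H^(-1/3).
Profit maximization for a price taker requires P·MP_H = w: 4·6·H^(-1/3) = 4.8.
So H^(-1/3) = 0.2, which gives H = 125.

H* = 125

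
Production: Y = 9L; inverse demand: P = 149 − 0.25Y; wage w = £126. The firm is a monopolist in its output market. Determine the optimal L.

L* = 30

Marginal revenue from the inverse demand is MR = 149 − 0.5Y.
The marginal product is MP_L = 9.
A monopolist hires until marginal revenue product equals the wage: MR·MP_L = w.
(149 − 4.5L)·9 = 126, so L = 30.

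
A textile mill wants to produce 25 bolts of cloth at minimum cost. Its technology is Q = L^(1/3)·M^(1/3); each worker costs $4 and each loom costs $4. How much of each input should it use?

Cost minimization requires the marginal rate of technical substitution to equal the input-price ratio: MP_L/MP_M = w/r.
Here MP_L/MP_M = (1/3)·(M/L)/(1/3) = (M/L). Setting this equal to 4/4 = 1 gives M = L.
Substituting into Q = 25: L^(1/3)·(L)^(1/3) = 25.
Solving, L = 125 and M = 125.

L* = 125, M* = 125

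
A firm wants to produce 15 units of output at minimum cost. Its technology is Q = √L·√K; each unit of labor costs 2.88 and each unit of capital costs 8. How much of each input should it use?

Cost minimization requires the marginal rate of technical substitution to equal the input-price ratio: MP_L/MP_K = w/r.
Here MP_L/MP_K = (1/2)·(K/L)/(1/2) = (K/L). Setting this equal to 2.88/8 = 0.36 gives K = 0.36L.
Substituting into Q = 15: L^(1/2)·(0.36L)^(1/2) = 15.
Solving, L = 25 and K = 9.

L* = 25, K* = 9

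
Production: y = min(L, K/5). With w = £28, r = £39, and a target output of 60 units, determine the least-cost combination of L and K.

L* = 60, K* = 300

With a fixed-proportions technology, the cost-minimizing bundle uses no slack in either input: L = K/5 = y.
So L = 60 and K = 5·60 = 300.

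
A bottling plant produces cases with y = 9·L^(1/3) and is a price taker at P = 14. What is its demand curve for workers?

MP_L = (1/3)·9·L^(-2/3) = 3·L^(-2/3).
Setting P·MP_L = w: 42·L^(-2/3) = w.
Solving for L: L^(-2/3) = w/42, so L = (42/w)^(3/2).

L(w) = (42/w)^(3/2)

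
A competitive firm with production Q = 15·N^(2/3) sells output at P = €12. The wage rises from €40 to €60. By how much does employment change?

From P·MP_N = w with MP_N = 10·N^(-1/3), the labor demand is N(w) = (120/w)^(3).
At w = 40: N = 27. At w = 60: N = 8.
ΔN = 8 − 27 = -19.

ΔN = -19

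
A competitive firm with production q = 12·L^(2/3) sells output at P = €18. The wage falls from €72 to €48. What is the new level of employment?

From P·MP_L = w with MP_L = 8·L^(-1/3), the labor demand is L(w) = (144/w)^(3).
At w = 72: L = 8. At w = 48: L = 27.

L* = 27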